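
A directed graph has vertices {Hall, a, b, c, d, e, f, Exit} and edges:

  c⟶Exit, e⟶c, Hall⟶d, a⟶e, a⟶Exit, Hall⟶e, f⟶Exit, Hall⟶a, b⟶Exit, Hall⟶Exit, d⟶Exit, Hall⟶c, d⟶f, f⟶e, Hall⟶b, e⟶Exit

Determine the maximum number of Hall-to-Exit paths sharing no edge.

Assign every edge capacity 1; by Menger, the answer equals the max flow.
Path Hall→Exit (+1); total 1.
Path Hall→a→Exit (+1); total 2.
Path Hall→b→Exit (+1); total 3.
Path Hall→c→Exit (+1); total 4.
Path Hall→d→Exit (+1); total 5.
Path Hall→e→Exit (+1); total 6.
No residual Hall→Exit path; max flow = 6.
Certifying cut of size 6: {Hall→Exit, Hall→a, Hall→b, Hall→c, Hall→d, Hall→e}.

6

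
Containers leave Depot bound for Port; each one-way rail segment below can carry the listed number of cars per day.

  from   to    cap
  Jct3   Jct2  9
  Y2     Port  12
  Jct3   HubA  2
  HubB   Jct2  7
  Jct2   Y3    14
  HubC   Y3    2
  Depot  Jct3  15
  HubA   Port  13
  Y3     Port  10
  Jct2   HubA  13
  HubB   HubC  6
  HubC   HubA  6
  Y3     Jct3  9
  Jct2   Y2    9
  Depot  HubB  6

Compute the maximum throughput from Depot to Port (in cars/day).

17

Augment Depot→Jct3→HubA→Port: bottleneck 2, flow now 2.
Augment Depot→HubB→Jct2→HubA→Port: bottleneck 6, flow now 8.
Augment Depot→Jct3→Jct2→HubA→Port: bottleneck 5, flow now 13.
Augment Depot→Jct3→Jct2→Y2→Port: bottleneck 4, flow now 17.
No augmenting path remains; maximum flow = 17.
In the residual graph, reachable from Depot: {Depot, Jct3}.
Min-cut edges: Depot→HubB (6), Jct3→Jct2 (9), Jct3→HubA (2); capacity 6 + 9 + 2 = 17.
This cut is saturated, so no flow can exceed 17.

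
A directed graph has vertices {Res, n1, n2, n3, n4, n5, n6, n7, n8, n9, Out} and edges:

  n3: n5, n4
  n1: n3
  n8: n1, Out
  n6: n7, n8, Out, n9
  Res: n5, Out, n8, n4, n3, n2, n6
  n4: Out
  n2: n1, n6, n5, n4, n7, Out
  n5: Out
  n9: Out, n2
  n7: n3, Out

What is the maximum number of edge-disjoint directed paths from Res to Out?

6

Assign every edge capacity 1; by Menger, the answer equals the max flow.
Path Res→Out (+1); total 1.
Path Res→n2→Out (+1); total 2.
Path Res→n4→Out (+1); total 3.
Path Res→n5→Out (+1); total 4.
Path Res→n6→Out (+1); total 5.
Path Res→n8→Out (+1); total 6.
No residual Res→Out path; max flow = 6.
Certifying cut of size 6: {Res→Out, Res→n2, Res→n6, Res→n8, n4→Out, n5→Out}.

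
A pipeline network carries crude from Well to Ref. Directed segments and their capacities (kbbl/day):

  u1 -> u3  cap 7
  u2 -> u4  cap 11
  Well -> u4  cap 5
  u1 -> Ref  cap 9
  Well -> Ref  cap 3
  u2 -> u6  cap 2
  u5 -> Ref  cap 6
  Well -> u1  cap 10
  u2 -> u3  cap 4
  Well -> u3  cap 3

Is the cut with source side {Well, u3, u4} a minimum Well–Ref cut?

No — its capacity is 13, but the minimum cut has capacity 12.

Given cut capacity: 10 + 3 = 13.
Augment Well→Ref: bottleneck 3, flow now 3.
Augment Well→u1→Ref: bottleneck 9, flow now 12.
No augmenting path remains; maximum flow = 12.
In the residual graph, reachable from Well: {Well, u1, u3, u4}.
Min-cut edges: Well→Ref (3), u1→Ref (9); capacity 3 + 9 = 12.
Cut capacity 13 exceeds the max flow 12, so it is not minimum.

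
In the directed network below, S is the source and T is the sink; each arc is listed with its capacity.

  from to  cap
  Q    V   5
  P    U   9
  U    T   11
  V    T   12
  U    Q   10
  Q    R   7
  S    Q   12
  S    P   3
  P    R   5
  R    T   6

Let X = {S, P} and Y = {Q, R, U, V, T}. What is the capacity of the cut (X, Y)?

Edges leaving {S, P}: S→Q (12), P→R (5), P→U (9).
Cut capacity = 12 + 5 + 9 = 26.

26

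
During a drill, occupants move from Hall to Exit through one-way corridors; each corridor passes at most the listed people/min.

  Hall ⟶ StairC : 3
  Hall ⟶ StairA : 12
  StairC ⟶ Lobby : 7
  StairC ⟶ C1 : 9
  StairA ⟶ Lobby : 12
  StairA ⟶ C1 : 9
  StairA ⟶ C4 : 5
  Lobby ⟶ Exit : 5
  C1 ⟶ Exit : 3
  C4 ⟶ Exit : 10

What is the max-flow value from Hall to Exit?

13

Augment Hall→StairC→Lobby→Exit: bottleneck 3, flow now 3.
Augment Hall→StairA→Lobby→Exit: bottleneck 2, flow now 5.
Augment Hall→StairA→C1→Exit: bottleneck 3, flow now 8.
Augment Hall→StairA→C4→Exit: bottleneck 5, flow now 13.
No augmenting path remains; maximum flow = 13.
In the residual graph, reachable from Hall: {Hall, StairC, StairA, Lobby, C1}.
Min-cut edges: StairA→C4 (5), Lobby→Exit (5), C1→Exit (3); capacity 5 + 5 + 3 = 13.
This cut is saturated, so no flow can exceed 13.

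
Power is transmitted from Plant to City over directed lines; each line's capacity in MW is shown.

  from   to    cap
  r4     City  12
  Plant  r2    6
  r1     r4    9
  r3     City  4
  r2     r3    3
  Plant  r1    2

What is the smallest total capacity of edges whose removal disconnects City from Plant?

5

Augment Plant→r1→r4→City: bottleneck 2, flow now 2.
Augment Plant→r2→r3→City: bottleneck 3, flow now 5.
No augmenting path remains; maximum flow = 5.
By max-flow min-cut, the minimum cut capacity equals the max flow.
In the residual graph, reachable from Plant: {Plant, r2}.
Min-cut edges: Plant→r1 (2), r2→r3 (3); capacity 2 + 3 = 5.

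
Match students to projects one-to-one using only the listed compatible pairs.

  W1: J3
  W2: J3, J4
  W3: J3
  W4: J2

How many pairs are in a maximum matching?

Unit-capacity flow: source→left, listed edges, right→sink; max matching = max flow.
Augmenting path W1→J3 (+1); matched 1.
Augmenting path W2→J4 (+1); matched 2.
Augmenting path W4→J2 (+1); matched 3.
No augmenting path remains; maximum matching = 3.
König certificate: {W2, W4, J3} is a vertex cover of size 3 (every listed pair touches it), so no matching can be larger.

3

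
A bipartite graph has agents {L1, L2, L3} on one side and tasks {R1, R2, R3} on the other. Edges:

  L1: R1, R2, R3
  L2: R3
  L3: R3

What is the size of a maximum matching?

2

Unit-capacity flow: source→left, listed edges, right→sink; max matching = max flow.
Augmenting path L1→R1 (+1); matched 1.
Augmenting path L2→R3 (+1); matched 2.
No augmenting path remains; maximum matching = 2.
König certificate: {L1, R3} is a vertex cover of size 2 (every listed pair touches it), so no matching can be larger.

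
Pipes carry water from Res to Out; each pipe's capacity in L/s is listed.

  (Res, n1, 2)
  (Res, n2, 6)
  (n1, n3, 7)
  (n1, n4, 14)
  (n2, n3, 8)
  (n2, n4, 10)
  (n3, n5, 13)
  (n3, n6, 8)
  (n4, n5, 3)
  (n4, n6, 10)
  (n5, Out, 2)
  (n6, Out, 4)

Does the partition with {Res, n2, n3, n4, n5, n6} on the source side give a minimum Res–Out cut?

Given cut capacity: 2 + 2 + 4 = 8.
Augment Res→n1→n3→n5→Out: bottleneck 2, flow now 2.
Augment Res→n2→n3→n6→Out: bottleneck 4, flow now 6.
No augmenting path remains; maximum flow = 6.
In the residual graph, reachable from Res: {Res, n1, n2, n3, n4, n5, n6}.
Min-cut edges: n5→Out (2), n6→Out (4); capacity 2 + 4 = 6.
Cut capacity 8 exceeds the max flow 6, so it is not minimum.

No — its capacity is 8, but the minimum cut has capacity 6.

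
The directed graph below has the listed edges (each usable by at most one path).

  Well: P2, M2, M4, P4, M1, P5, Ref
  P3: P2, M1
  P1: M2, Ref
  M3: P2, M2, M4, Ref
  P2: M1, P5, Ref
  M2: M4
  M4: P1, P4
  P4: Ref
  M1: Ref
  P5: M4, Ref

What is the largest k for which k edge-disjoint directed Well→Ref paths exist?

6

Assign every edge capacity 1; by Menger, the answer equals the max flow.
Path Well→Ref (+1); total 1.
Path Well→P2→Ref (+1); total 2.
Path Well→P4→Ref (+1); total 3.
Path Well→M1→Ref (+1); total 4.
Path Well→P5→Ref (+1); total 5.
Path Well→M4→P1→Ref (+1); total 6.
No residual Well→Ref path; max flow = 6.
Certifying cut of size 6: {M4→P1, P4→Ref, Well→M1, Well→P2, Well→P5, Well→Ref}.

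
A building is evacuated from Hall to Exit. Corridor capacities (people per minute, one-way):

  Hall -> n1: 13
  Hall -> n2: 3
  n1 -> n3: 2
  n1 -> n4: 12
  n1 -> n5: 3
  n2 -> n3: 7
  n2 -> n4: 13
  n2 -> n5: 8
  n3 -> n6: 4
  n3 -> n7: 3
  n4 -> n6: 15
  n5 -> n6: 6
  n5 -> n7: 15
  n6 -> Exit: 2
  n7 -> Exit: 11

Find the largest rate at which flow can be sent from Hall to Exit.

10

Augment Hall→n1→n3→n6→Exit: bottleneck 2, flow now 2.
Augment Hall→n1→n5→n7→Exit: bottleneck 3, flow now 5.
Augment Hall→n2→n3→n7→Exit: bottleneck 3, flow now 8.
Augment Hall→n1→n4→n6→n3→n2→n5→n7→Exit: bottleneck 2, flow now 10. (uses reverse residual edge)
No augmenting path remains; maximum flow = 10.
In the residual graph, reachable from Hall: {Hall, n1, n4, n6}.
Min-cut edges: Hall→n2 (3), n1→n3 (2), n1→n5 (3), n6→Exit (2); capacity 3 + 2 + 3 + 2 = 10.
This cut is saturated, so no flow can exceed 10.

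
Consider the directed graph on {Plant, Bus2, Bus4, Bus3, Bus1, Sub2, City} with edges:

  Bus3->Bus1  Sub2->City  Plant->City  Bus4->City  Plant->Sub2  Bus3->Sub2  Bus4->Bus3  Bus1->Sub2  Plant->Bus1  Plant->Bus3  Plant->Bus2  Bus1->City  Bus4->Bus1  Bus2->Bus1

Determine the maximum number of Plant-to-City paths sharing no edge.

Assign every edge capacity 1; by Menger, the answer equals the max flow.
Path Plant→City (+1); total 1.
Path Plant→Bus1→City (+1); total 2.
Path Plant→Sub2→City (+1); total 3.
No residual Plant→City path; max flow = 3.
Certifying cut of size 3: {Bus1→City, Plant→City, Sub2→City}.

3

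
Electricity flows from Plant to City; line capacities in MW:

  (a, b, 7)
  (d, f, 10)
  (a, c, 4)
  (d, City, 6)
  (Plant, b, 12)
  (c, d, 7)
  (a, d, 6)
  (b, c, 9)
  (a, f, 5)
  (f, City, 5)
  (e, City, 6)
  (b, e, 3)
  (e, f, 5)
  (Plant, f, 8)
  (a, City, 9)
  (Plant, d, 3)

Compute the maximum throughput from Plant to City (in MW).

Augment Plant→d→City: bottleneck 3, flow now 3.
Augment Plant→f→City: bottleneck 5, flow now 8.
Augment Plant→b→e→City: bottleneck 3, flow now 11.
Augment Plant→b→c→d→City: bottleneck 3, flow now 14.
No augmenting path remains; maximum flow = 14.
In the residual graph, reachable from Plant: {Plant, b, c, d, f}.
Min-cut edges: b→e (3), d→City (6), f→City (5); capacity 3 + 6 + 5 = 14.
This cut is saturated, so no flow can exceed 14.

14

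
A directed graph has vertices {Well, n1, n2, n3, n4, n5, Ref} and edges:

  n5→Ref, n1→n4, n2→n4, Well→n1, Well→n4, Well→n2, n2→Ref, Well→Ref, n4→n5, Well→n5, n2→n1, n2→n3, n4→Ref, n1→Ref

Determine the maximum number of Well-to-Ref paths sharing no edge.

Assign every edge capacity 1; by Menger, the answer equals the max flow.
Path Well→Ref (+1); total 1.
Path Well→n1→Ref (+1); total 2.
Path Well→n2→Ref (+1); total 3.
Path Well→n4→Ref (+1); total 4.
Path Well→n5→Ref (+1); total 5.
No residual Well→Ref path; max flow = 5.
Certifying cut of size 5: {Well→Ref, Well→n1, Well→n2, Well→n4, Well→n5}.

5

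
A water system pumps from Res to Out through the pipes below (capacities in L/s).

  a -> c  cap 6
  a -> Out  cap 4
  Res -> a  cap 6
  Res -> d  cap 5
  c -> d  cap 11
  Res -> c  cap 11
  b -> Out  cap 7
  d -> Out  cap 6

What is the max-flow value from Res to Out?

10

Augment Res→a→Out: bottleneck 4, flow now 4.
Augment Res→d→Out: bottleneck 5, flow now 9.
Augment Res→c→d→Out: bottleneck 1, flow now 10.
No augmenting path remains; maximum flow = 10.
In the residual graph, reachable from Res: {Res, a, c, d}.
Min-cut edges: a→Out (4), d→Out (6); capacity 4 + 6 = 10.
This cut is saturated, so no flow can exceed 10.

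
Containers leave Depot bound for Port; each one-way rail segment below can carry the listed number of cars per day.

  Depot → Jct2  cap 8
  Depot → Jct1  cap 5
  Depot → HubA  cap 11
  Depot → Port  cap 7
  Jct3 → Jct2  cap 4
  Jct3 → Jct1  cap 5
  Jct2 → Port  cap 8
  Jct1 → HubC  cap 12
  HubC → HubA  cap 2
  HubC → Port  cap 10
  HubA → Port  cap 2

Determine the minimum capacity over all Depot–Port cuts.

Augment Depot→Port: bottleneck 7, flow now 7.
Augment Depot→Jct2→Port: bottleneck 8, flow now 15.
Augment Depot→HubA→Port: bottleneck 2, flow now 17.
Augment Depot→Jct1→HubC→Port: bottleneck 5, flow now 22.
No augmenting path remains; maximum flow = 22.
By max-flow min-cut, the minimum cut capacity equals the max flow.
In the residual graph, reachable from Depot: {Depot, HubA}.
Min-cut edges: Depot→Jct2 (8), Depot→Jct1 (5), Depot→Port (7), HubA→Port (2); capacity 8 + 5 + 7 + 2 = 22.

22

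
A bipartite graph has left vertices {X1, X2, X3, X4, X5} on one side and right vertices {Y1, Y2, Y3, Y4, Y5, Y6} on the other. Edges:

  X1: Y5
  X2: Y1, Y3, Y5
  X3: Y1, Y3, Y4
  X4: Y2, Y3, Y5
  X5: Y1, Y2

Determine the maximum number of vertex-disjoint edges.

Unit-capacity flow: source→left, listed edges, right→sink; max matching = max flow.
Augmenting path X1→Y5 (+1); matched 1.
Augmenting path X2→Y1 (+1); matched 2.
Augmenting path X3→Y3 (+1); matched 3.
Augmenting path X4→Y2 (+1); matched 4.
Augmenting path X5→Y1→X2→Y3→X3→Y4 (+1); matched 5.
No augmenting path remains; maximum matching = 5.
König certificate: {X1, X2, X3, X4, X5} is a vertex cover of size 5 (every listed pair touches it), so no matching can be larger.

5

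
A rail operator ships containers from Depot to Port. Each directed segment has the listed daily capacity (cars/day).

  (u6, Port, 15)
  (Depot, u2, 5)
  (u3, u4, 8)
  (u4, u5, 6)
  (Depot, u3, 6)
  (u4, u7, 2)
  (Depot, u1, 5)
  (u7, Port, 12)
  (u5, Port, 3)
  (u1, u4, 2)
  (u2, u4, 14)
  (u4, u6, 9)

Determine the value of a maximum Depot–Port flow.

Augment Depot→u1→u4→u5→Port: bottleneck 2, flow now 2.
Augment Depot→u2→u4→u5→Port: bottleneck 1, flow now 3.
Augment Depot→u2→u4→u6→Port: bottleneck 4, flow now 7.
Augment Depot→u3→u4→u6→Port: bottleneck 5, flow now 12.
Augment Depot→u3→u4→u7→Port: bottleneck 1, flow now 13.
No augmenting path remains; maximum flow = 13.
In the residual graph, reachable from Depot: {Depot, u1}.
Min-cut edges: Depot→u2 (5), Depot→u3 (6), u1→u4 (2); capacity 5 + 6 + 2 = 13.
This cut is saturated, so no flow can exceed 13.

13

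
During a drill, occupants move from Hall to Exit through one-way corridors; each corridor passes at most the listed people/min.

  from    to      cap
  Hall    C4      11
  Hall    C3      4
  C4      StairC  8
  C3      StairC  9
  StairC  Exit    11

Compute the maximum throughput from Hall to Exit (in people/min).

11

Augment Hall→C4→StairC→Exit: bottleneck 8, flow now 8.
Augment Hall→C3→StairC→Exit: bottleneck 3, flow now 11.
No augmenting path remains; maximum flow = 11.
In the residual graph, reachable from Hall: {Hall, C4, C3, StairC}.
Min-cut edges: StairC→Exit (11); capacity 11 = 11.
This cut is saturated, so no flow can exceed 11.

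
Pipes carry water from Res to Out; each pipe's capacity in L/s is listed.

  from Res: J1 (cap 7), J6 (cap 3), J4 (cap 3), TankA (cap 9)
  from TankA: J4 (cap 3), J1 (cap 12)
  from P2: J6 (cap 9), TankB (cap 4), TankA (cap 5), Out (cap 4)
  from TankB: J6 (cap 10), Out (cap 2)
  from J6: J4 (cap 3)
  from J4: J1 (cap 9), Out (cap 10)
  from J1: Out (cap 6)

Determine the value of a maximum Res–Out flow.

Augment Res→J4→Out: bottleneck 3, flow now 3.
Augment Res→J1→Out: bottleneck 6, flow now 9.
Augment Res→TankA→J4→Out: bottleneck 3, flow now 12.
Augment Res→J6→J4→Out: bottleneck 3, flow now 15.
No augmenting path remains; maximum flow = 15.
In the residual graph, reachable from Res: {Res, TankA, J1}.
Min-cut edges: Res→J6 (3), Res→J4 (3), TankA→J4 (3), J1→Out (6); capacity 3 + 3 + 3 + 6 = 15.
This cut is saturated, so no flow can exceed 15.

15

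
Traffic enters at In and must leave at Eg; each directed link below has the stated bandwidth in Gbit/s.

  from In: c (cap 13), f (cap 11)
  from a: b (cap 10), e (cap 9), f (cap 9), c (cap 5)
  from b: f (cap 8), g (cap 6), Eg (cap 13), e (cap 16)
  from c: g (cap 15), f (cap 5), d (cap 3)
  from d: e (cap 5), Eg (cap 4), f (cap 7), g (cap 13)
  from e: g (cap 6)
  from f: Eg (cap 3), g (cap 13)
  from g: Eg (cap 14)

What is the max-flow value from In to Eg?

20

Augment In→f→Eg: bottleneck 3, flow now 3.
Augment In→c→d→Eg: bottleneck 3, flow now 6.
Augment In→c→g→Eg: bottleneck 10, flow now 16.
Augment In→f→g→Eg: bottleneck 4, flow now 20.
No augmenting path remains; maximum flow = 20.
In the residual graph, reachable from In: {In, c, f, g}.
Min-cut edges: c→d (3), f→Eg (3), g→Eg (14); capacity 3 + 3 + 14 = 20.
This cut is saturated, so no flow can exceed 20.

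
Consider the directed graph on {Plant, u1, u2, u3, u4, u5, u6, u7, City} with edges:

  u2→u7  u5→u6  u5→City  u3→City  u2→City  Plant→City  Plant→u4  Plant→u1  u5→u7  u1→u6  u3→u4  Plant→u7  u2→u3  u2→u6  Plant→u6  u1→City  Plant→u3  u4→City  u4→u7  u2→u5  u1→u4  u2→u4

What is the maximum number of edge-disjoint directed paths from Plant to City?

4

Assign every edge capacity 1; by Menger, the answer equals the max flow.
Path Plant→City (+1); total 1.
Path Plant→u1→City (+1); total 2.
Path Plant→u3→City (+1); total 3.
Path Plant→u4→City (+1); total 4.
No residual Plant→City path; max flow = 4.
Certifying cut of size 4: {Plant→City, Plant→u1, Plant→u3, Plant→u4}.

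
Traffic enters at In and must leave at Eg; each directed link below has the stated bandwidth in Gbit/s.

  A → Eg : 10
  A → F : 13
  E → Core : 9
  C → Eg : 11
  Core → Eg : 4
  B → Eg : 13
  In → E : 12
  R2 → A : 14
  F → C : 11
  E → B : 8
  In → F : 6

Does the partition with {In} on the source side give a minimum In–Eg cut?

Yes — it is a minimum cut (capacity 18).

Given cut capacity: 12 + 6 = 18.
Augment In→E→Core→Eg: bottleneck 4, flow now 4.
Augment In→E→B→Eg: bottleneck 8, flow now 12.
Augment In→F→C→Eg: bottleneck 6, flow now 18.
No augmenting path remains; maximum flow = 18.
Cut capacity 18 equals the max flow, so it is a minimum cut.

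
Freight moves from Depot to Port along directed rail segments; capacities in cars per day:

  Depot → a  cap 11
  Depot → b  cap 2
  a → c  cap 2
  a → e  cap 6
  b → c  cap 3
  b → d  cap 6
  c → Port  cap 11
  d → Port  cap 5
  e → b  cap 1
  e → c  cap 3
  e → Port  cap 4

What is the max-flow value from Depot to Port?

10

Augment Depot→a→c→Port: bottleneck 2, flow now 2.
Augment Depot→a→e→Port: bottleneck 4, flow now 6.
Augment Depot→b→c→Port: bottleneck 2, flow now 8.
Augment Depot→a→e→c→Port: bottleneck 2, flow now 10.
No augmenting path remains; maximum flow = 10.
In the residual graph, reachable from Depot: {Depot, a}.
Min-cut edges: Depot→b (2), a→c (2), a→e (6); capacity 2 + 2 + 6 = 10.
This cut is saturated, so no flow can exceed 10.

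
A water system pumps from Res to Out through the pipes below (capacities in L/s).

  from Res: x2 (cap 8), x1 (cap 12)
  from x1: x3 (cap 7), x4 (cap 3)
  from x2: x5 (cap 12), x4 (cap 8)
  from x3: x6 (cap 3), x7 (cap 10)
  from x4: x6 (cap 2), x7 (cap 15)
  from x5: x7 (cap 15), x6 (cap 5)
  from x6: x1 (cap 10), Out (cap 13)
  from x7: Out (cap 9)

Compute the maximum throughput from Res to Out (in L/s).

Augment Res→x1→x3→x6→Out: bottleneck 3, flow now 3.
Augment Res→x1→x3→x7→Out: bottleneck 4, flow now 7.
Augment Res→x1→x4→x6→Out: bottleneck 2, flow now 9.
Augment Res→x1→x4→x7→Out: bottleneck 1, flow now 10.
Augment Res→x2→x4→x7→Out: bottleneck 4, flow now 14.
Augment Res→x2→x5→x6→Out: bottleneck 4, flow now 18.
No augmenting path remains; maximum flow = 18.
In the residual graph, reachable from Res: {Res, x1}.
Min-cut edges: Res→x2 (8), x1→x3 (7), x1→x4 (3); capacity 8 + 7 + 3 = 18.
This cut is saturated, so no flow can exceed 18.

18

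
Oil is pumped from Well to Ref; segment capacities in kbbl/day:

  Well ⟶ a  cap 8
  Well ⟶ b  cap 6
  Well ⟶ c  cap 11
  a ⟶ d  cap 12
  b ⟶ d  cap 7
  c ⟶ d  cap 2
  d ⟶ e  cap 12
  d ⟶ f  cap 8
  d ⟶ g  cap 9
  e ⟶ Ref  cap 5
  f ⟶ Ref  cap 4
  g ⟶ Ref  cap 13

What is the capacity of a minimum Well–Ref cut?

Augment Well→a→d→e→Ref: bottleneck 5, flow now 5.
Augment Well→a→d→f→Ref: bottleneck 3, flow now 8.
Augment Well→b→d→f→Ref: bottleneck 1, flow now 9.
Augment Well→b→d→g→Ref: bottleneck 5, flow now 14.
Augment Well→c→d→g→Ref: bottleneck 2, flow now 16.
No augmenting path remains; maximum flow = 16.
By max-flow min-cut, the minimum cut capacity equals the max flow.
In the residual graph, reachable from Well: {Well, c}.
Min-cut edges: Well→a (8), Well→b (6), c→d (2); capacity 8 + 6 + 2 = 16.

16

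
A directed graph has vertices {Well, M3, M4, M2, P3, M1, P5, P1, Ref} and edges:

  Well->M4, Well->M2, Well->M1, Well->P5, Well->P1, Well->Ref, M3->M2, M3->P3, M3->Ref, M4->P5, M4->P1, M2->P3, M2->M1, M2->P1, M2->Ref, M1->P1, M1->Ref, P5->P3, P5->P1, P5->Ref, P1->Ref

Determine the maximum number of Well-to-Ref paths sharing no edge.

Assign every edge capacity 1; by Menger, the answer equals the max flow.
Path Well→Ref (+1); total 1.
Path Well→M2→Ref (+1); total 2.
Path Well→M1→Ref (+1); total 3.
Path Well→P5→Ref (+1); total 4.
Path Well→P1→Ref (+1); total 5.
No residual Well→Ref path; max flow = 5.
Certifying cut of size 5: {P1→Ref, P5→Ref, Well→M1, Well→M2, Well→Ref}.

5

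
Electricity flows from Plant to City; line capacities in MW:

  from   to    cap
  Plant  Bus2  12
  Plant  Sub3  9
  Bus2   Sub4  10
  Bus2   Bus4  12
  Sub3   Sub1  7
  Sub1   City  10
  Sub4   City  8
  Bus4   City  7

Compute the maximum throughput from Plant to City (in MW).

Augment Plant→Bus2→Sub4→City: bottleneck 8, flow now 8.
Augment Plant→Bus2→Bus4→City: bottleneck 4, flow now 12.
Augment Plant→Sub3→Sub1→City: bottleneck 7, flow now 19.
No augmenting path remains; maximum flow = 19.
In the residual graph, reachable from Plant: {Plant, Sub3}.
Min-cut edges: Plant→Bus2 (12), Sub3→Sub1 (7); capacity 12 + 7 = 19.
This cut is saturated, so no flow can exceed 19.

19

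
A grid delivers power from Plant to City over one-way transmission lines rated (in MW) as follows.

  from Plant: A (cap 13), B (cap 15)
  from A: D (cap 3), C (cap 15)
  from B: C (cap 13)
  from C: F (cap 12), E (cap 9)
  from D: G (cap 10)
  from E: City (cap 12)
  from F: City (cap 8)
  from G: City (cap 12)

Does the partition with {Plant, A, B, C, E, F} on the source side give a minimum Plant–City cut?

No — its capacity is 23, but the minimum cut has capacity 20.

Given cut capacity: 3 + 12 + 8 = 23.
Augment Plant→A→C→E→City: bottleneck 9, flow now 9.
Augment Plant→A→C→F→City: bottleneck 4, flow now 13.
Augment Plant→B→C→F→City: bottleneck 4, flow now 17.
Augment Plant→B→C→A→D→G→City: bottleneck 3, flow now 20. (uses reverse residual edge)
No augmenting path remains; maximum flow = 20.
In the residual graph, reachable from Plant: {Plant, A, B, C, F}.
Min-cut edges: A→D (3), C→E (9), F→City (8); capacity 3 + 9 + 8 = 20.
Cut capacity 23 exceeds the max flow 20, so it is not minimum.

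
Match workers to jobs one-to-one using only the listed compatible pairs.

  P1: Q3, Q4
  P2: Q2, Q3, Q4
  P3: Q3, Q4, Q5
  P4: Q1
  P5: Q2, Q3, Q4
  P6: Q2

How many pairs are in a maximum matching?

5

Unit-capacity flow: source→left, listed edges, right→sink; max matching = max flow.
Augmenting path P1→Q3 (+1); matched 1.
Augmenting path P2→Q2 (+1); matched 2.
Augmenting path P3→Q4 (+1); matched 3.
Augmenting path P4→Q1 (+1); matched 4.
Augmenting path P5→Q4→P3→Q5 (+1); matched 5.
No augmenting path remains; maximum matching = 5.
König certificate: {P3, P4, Q2, Q3, Q4} is a vertex cover of size 5 (every listed pair touches it), so no matching can be larger.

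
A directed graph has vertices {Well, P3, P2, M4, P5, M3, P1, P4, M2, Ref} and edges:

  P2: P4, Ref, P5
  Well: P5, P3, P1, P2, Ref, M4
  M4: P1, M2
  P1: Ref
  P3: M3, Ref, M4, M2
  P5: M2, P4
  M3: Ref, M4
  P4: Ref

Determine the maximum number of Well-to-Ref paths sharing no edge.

Assign every edge capacity 1; by Menger, the answer equals the max flow.
Path Well→Ref (+1); total 1.
Path Well→P3→Ref (+1); total 2.
Path Well→P2→Ref (+1); total 3.
Path Well→P1→Ref (+1); total 4.
Path Well→P5→P4→Ref (+1); total 5.
No residual Well→Ref path; max flow = 5.
Certifying cut of size 5: {P1→Ref, Well→P2, Well→P3, Well→P5, Well→Ref}.

5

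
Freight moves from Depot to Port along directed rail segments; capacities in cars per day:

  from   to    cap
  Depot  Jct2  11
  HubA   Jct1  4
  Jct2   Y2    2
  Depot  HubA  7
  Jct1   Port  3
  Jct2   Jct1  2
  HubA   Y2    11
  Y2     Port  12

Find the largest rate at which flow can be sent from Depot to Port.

Augment Depot→HubA→Y2→Port: bottleneck 7, flow now 7.
Augment Depot→Jct2→Y2→Port: bottleneck 2, flow now 9.
Augment Depot→Jct2→Jct1→Port: bottleneck 2, flow now 11.
No augmenting path remains; maximum flow = 11.
In the residual graph, reachable from Depot: {Depot, Jct2}.
Min-cut edges: Depot→HubA (7), Jct2→Y2 (2), Jct2→Jct1 (2); capacity 7 + 2 + 2 = 11.
This cut is saturated, so no flow can exceed 11.

11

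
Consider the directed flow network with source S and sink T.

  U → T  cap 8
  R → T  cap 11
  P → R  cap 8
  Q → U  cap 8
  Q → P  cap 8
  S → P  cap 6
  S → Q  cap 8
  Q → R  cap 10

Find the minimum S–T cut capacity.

14

Augment S→P→R→T: bottleneck 6, flow now 6.
Augment S→Q→R→T: bottleneck 5, flow now 11.
Augment S→Q→U→T: bottleneck 3, flow now 14.
No augmenting path remains; maximum flow = 14.
By max-flow min-cut, the minimum cut capacity equals the max flow.
In the residual graph, reachable from S: {S}.
Min-cut edges: S→P (6), S→Q (8); capacity 6 + 8 = 14.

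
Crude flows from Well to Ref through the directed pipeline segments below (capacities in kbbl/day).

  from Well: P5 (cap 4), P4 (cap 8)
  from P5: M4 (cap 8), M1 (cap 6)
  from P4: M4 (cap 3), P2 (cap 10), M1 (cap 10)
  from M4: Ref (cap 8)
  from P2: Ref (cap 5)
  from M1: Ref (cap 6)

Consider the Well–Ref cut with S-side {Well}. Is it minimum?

Yes — it is a minimum cut (capacity 12).

Given cut capacity: 4 + 8 = 12.
Augment Well→P5→M4→Ref: bottleneck 4, flow now 4.
Augment Well→P4→M4→Ref: bottleneck 3, flow now 7.
Augment Well→P4→P2→Ref: bottleneck 5, flow now 12.
No augmenting path remains; maximum flow = 12.
Cut capacity 12 equals the max flow, so it is a minimum cut.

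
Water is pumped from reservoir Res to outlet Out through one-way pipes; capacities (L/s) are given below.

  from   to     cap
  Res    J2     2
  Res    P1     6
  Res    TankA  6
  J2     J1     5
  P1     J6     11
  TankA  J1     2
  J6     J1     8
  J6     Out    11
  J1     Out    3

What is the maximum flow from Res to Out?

Augment Res→J2→J1→Out: bottleneck 2, flow now 2.
Augment Res→P1→J6→Out: bottleneck 6, flow now 8.
Augment Res→TankA→J1→Out: bottleneck 1, flow now 9.
No augmenting path remains; maximum flow = 9.
In the residual graph, reachable from Res: {Res, J2, TankA, J1}.
Min-cut edges: Res→P1 (6), J1→Out (3); capacity 6 + 3 = 9.
This cut is saturated, so no flow can exceed 9.

9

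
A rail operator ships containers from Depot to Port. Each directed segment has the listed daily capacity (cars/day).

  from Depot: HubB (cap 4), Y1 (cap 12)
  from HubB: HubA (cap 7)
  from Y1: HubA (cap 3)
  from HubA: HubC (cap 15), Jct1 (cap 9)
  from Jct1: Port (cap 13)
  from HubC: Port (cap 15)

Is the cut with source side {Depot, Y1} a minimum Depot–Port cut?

Yes — it is a minimum cut (capacity 7).

Given cut capacity: 4 + 3 = 7.
Augment Depot→HubB→HubA→Jct1→Port: bottleneck 4, flow now 4.
Augment Depot→Y1→HubA→Jct1→Port: bottleneck 3, flow now 7.
No augmenting path remains; maximum flow = 7.
Cut capacity 7 equals the max flow, so it is a minimum cut.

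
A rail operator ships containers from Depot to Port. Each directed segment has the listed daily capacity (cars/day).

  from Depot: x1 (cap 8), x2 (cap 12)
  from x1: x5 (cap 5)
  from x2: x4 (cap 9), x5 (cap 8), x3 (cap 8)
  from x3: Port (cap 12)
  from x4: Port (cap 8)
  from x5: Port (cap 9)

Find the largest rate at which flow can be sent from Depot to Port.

17

Augment Depot→x1→x5→Port: bottleneck 5, flow now 5.
Augment Depot→x2→x3→Port: bottleneck 8, flow now 13.
Augment Depot→x2→x4→Port: bottleneck 4, flow now 17.
No augmenting path remains; maximum flow = 17.
In the residual graph, reachable from Depot: {Depot, x1}.
Min-cut edges: Depot→x2 (12), x1→x5 (5); capacity 12 + 5 = 17.
This cut is saturated, so no flow can exceed 17.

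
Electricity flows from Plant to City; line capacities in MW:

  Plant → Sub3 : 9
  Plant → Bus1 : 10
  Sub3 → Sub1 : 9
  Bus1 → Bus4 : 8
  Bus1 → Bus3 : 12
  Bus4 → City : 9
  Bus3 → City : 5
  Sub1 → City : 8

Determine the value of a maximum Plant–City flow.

18

Augment Plant→Sub3→Sub1→City: bottleneck 8, flow now 8.
Augment Plant→Bus1→Bus4→City: bottleneck 8, flow now 16.
Augment Plant→Bus1→Bus3→City: bottleneck 2, flow now 18.
No augmenting path remains; maximum flow = 18.
In the residual graph, reachable from Plant: {Plant, Sub3, Sub1}.
Min-cut edges: Plant→Bus1 (10), Sub1→City (8); capacity 10 + 8 = 18.
This cut is saturated, so no flow can exceed 18.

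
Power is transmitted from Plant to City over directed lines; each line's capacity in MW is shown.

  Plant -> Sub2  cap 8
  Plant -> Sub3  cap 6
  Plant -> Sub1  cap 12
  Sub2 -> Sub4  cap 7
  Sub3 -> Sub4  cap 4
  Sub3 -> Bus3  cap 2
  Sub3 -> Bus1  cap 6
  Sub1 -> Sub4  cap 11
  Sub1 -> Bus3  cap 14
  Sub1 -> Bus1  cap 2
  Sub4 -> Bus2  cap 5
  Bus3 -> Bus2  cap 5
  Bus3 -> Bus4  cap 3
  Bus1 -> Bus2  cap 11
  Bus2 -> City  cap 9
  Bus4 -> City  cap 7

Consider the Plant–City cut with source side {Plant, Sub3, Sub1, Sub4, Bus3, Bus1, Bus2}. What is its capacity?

Edges leaving {Plant, Sub3, Sub1, Sub4, Bus3, Bus1, Bus2}: Plant→Sub2 (8), Bus3→Bus4 (3), Bus2→City (9).
Cut capacity = 8 + 3 + 9 = 20.

20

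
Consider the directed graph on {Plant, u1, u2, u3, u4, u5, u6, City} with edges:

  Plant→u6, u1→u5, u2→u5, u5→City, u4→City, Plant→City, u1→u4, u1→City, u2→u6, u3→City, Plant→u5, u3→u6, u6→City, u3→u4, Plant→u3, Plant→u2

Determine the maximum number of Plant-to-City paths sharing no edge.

4

Assign every edge capacity 1; by Menger, the answer equals the max flow.
Path Plant→City (+1); total 1.
Path Plant→u3→City (+1); total 2.
Path Plant→u5→City (+1); total 3.
Path Plant→u6→City (+1); total 4.
No residual Plant→City path; max flow = 4.
Certifying cut of size 4: {Plant→City, Plant→u3, u5→City, u6→City}.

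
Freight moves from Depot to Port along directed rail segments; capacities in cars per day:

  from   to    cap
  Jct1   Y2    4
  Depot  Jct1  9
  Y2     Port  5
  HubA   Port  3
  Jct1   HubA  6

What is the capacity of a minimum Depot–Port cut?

7

Augment Depot→Jct1→Y2→Port: bottleneck 4, flow now 4.
Augment Depot→Jct1→HubA→Port: bottleneck 3, flow now 7.
No augmenting path remains; maximum flow = 7.
By max-flow min-cut, the minimum cut capacity equals the max flow.
In the residual graph, reachable from Depot: {Depot, Jct1, HubA}.
Min-cut edges: Jct1→Y2 (4), HubA→Port (3); capacity 4 + 3 = 7.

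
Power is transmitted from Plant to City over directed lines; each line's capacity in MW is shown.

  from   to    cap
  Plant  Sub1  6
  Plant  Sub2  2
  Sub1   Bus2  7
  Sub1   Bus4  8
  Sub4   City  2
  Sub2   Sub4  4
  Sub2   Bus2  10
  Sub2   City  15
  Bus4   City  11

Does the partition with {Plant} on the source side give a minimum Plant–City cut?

Yes — it is a minimum cut (capacity 8).

Given cut capacity: 6 + 2 = 8.
Augment Plant→Sub2→City: bottleneck 2, flow now 2.
Augment Plant→Sub1→Bus4→City: bottleneck 6, flow now 8.
No augmenting path remains; maximum flow = 8.
Cut capacity 8 equals the max flow, so it is a minimum cut.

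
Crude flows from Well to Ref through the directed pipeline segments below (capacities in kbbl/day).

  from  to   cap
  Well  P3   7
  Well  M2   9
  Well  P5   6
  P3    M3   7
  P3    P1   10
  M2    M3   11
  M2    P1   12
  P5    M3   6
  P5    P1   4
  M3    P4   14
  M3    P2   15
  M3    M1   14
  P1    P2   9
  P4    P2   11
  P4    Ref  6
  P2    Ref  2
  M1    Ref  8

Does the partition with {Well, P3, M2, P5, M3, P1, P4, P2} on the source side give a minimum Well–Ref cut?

Given cut capacity: 14 + 6 + 2 = 22.
Augment Well→P3→M3→P4→Ref: bottleneck 6, flow now 6.
Augment Well→P3→M3→P2→Ref: bottleneck 1, flow now 7.
Augment Well→M2→M3→P2→Ref: bottleneck 1, flow now 8.
Augment Well→M2→M3→M1→Ref: bottleneck 8, flow now 16.
No augmenting path remains; maximum flow = 16.
In the residual graph, reachable from Well: {Well, P3, M2, P5, M3, P1, P4, P2, M1}.
Min-cut edges: P4→Ref (6), P2→Ref (2), M1→Ref (8); capacity 6 + 2 + 8 = 16.
Cut capacity 22 exceeds the max flow 16, so it is not minimum.

No — its capacity is 22, but the minimum cut has capacity 16.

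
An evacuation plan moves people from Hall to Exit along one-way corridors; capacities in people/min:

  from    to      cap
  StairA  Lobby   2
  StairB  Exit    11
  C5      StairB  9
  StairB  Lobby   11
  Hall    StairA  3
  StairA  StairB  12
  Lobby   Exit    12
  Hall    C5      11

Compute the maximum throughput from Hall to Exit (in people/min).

12

Augment Hall→StairA→StairB→Exit: bottleneck 3, flow now 3.
Augment Hall→C5→StairB→Exit: bottleneck 8, flow now 11.
Augment Hall→C5→StairB→Lobby→Exit: bottleneck 1, flow now 12.
No augmenting path remains; maximum flow = 12.
In the residual graph, reachable from Hall: {Hall, C5}.
Min-cut edges: Hall→StairA (3), C5→StairB (9); capacity 3 + 9 = 12.
This cut is saturated, so no flow can exceed 12.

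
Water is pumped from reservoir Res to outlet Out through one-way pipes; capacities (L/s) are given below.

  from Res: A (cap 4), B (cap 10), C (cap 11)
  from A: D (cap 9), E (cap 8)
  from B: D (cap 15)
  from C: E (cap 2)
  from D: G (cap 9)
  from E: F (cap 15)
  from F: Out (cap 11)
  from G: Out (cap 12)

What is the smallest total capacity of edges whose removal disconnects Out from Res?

Augment Res→A→D→G→Out: bottleneck 4, flow now 4.
Augment Res→B→D→G→Out: bottleneck 5, flow now 9.
Augment Res→C→E→F→Out: bottleneck 2, flow now 11.
Augment Res→B→D→A→E→F→Out: bottleneck 4, flow now 15. (uses reverse residual edge)
No augmenting path remains; maximum flow = 15.
By max-flow min-cut, the minimum cut capacity equals the max flow.
In the residual graph, reachable from Res: {Res, B, C, D}.
Min-cut edges: Res→A (4), C→E (2), D→G (9); capacity 4 + 2 + 9 = 15.

15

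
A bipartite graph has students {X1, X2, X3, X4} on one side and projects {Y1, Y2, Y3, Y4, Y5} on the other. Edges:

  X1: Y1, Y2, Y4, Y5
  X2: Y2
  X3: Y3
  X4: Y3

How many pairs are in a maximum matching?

3

Unit-capacity flow: source→left, listed edges, right→sink; max matching = max flow.
Augmenting path X1→Y1 (+1); matched 1.
Augmenting path X2→Y2 (+1); matched 2.
Augmenting path X3→Y3 (+1); matched 3.
No augmenting path remains; maximum matching = 3.
König certificate: {X1, X2, Y3} is a vertex cover of size 3 (every listed pair touches it), so no matching can be larger.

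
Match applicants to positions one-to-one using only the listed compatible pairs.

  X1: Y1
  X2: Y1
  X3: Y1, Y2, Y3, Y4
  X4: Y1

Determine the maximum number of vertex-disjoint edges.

2

Unit-capacity flow: source→left, listed edges, right→sink; max matching = max flow.
Augmenting path X1→Y1 (+1); matched 1.
Augmenting path X3→Y2 (+1); matched 2.
No augmenting path remains; maximum matching = 2.
König certificate: {X3, Y1} is a vertex cover of size 2 (every listed pair touches it), so no matching can be larger.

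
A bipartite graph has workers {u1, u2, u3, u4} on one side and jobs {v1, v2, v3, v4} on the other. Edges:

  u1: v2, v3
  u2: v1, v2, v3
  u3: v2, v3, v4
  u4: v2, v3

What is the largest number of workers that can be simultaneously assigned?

4

Unit-capacity flow: source→left, listed edges, right→sink; max matching = max flow.
Augmenting path u1→v2 (+1); matched 1.
Augmenting path u2→v1 (+1); matched 2.
Augmenting path u3→v3 (+1); matched 3.
Augmenting path u4→v3→u3→v4 (+1); matched 4.
No augmenting path remains; maximum matching = 4.
König certificate: {u1, u2, u3, u4} is a vertex cover of size 4 (every listed pair touches it), so no matching can be larger.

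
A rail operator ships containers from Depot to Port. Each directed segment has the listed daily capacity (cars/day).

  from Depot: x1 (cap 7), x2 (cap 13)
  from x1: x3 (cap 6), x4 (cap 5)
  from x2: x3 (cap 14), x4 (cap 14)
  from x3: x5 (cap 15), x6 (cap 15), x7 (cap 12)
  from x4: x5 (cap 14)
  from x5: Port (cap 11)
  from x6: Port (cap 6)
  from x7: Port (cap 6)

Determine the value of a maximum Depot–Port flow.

20

Augment Depot→x1→x3→x5→Port: bottleneck 6, flow now 6.
Augment Depot→x1→x4→x5→Port: bottleneck 1, flow now 7.
Augment Depot→x2→x3→x5→Port: bottleneck 4, flow now 11.
Augment Depot→x2→x3→x6→Port: bottleneck 6, flow now 17.
Augment Depot→x2→x3→x7→Port: bottleneck 3, flow now 20.
No augmenting path remains; maximum flow = 20.
In the residual graph, reachable from Depot: {Depot}.
Min-cut edges: Depot→x1 (7), Depot→x2 (13); capacity 7 + 13 = 20.
This cut is saturated, so no flow can exceed 20.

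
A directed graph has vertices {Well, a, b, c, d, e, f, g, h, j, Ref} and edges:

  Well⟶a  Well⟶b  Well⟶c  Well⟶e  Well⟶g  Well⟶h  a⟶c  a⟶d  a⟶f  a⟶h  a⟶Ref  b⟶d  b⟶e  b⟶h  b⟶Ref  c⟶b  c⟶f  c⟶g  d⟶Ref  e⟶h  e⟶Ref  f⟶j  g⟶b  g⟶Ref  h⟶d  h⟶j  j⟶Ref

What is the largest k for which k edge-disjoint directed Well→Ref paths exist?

Assign every edge capacity 1; by Menger, the answer equals the max flow.
Path Well→a→Ref (+1); total 1.
Path Well→b→Ref (+1); total 2.
Path Well→e→Ref (+1); total 3.
Path Well→g→Ref (+1); total 4.
Path Well→h→d→Ref (+1); total 5.
Path Well→c→f→j→Ref (+1); total 6.
No residual Well→Ref path; max flow = 6.
Certifying cut of size 6: {Well→a, Well→b, Well→c, Well→e, Well→g, Well→h}.

6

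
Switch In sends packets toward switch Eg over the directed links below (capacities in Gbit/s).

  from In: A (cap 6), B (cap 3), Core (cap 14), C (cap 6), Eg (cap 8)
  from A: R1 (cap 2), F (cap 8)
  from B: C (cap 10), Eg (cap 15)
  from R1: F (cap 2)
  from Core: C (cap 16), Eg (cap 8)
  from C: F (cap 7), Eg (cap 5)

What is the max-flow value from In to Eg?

24

Augment In→Eg: bottleneck 8, flow now 8.
Augment In→B→Eg: bottleneck 3, flow now 11.
Augment In→Core→Eg: bottleneck 8, flow now 19.
Augment In→C→Eg: bottleneck 5, flow now 24.
No augmenting path remains; maximum flow = 24.
In the residual graph, reachable from In: {In, A, R1, Core, C, F}.
Min-cut edges: In→B (3), In→Eg (8), Core→Eg (8), C→Eg (5); capacity 3 + 8 + 8 + 5 = 24.
This cut is saturated, so no flow can exceed 24.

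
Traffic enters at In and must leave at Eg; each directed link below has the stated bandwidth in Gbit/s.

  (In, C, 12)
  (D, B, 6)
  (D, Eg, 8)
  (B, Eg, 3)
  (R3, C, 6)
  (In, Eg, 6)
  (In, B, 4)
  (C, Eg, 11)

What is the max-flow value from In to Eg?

20

Augment In→Eg: bottleneck 6, flow now 6.
Augment In→C→Eg: bottleneck 11, flow now 17.
Augment In→B→Eg: bottleneck 3, flow now 20.
No augmenting path remains; maximum flow = 20.
In the residual graph, reachable from In: {In, C, B}.
Min-cut edges: In→Eg (6), C→Eg (11), B→Eg (3); capacity 6 + 11 + 3 = 20.
This cut is saturated, so no flow can exceed 20.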